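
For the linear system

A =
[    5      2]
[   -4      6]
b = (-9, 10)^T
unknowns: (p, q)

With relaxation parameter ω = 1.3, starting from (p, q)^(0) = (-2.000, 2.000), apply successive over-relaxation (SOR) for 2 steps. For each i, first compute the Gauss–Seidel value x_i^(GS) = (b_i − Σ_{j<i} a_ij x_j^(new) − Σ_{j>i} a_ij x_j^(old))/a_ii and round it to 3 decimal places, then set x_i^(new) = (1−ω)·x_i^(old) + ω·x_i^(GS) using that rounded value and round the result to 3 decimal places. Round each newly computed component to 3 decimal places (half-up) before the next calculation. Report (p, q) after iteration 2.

Iteration 1:
  p: GS value = (-9 - (2)·2.000) / (5) = -2.600;  p ← (1−ω)·-2.000 + ω·-2.600 = -2.780
  q: GS value = (10 - (-4)·-2.780) / (6) = -0.187;  q ← (1−ω)·2.000 + ω·-0.187 = -0.843
Iteration 2:
  p: GS value = (-9 - (2)·-0.843) / (5) = -1.463;  p ← (1−ω)·-2.780 + ω·-1.463 = -1.068
  q: GS value = (10 - (-4)·-1.068) / (6) = 0.955;  q ← (1−ω)·-0.843 + ω·0.955 = 1.494

(-1.068, 1.494)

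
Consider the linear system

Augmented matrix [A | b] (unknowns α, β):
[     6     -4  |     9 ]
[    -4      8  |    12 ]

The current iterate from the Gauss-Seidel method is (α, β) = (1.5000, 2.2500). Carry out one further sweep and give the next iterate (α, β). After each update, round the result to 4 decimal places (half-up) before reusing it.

(3.0000, 3.0000)

One sweep:
  α = (9 - (-4)·2.2500) / (6) = 3.0000
  β = (12 - (-4)·3.0000) / (8) = 3.0000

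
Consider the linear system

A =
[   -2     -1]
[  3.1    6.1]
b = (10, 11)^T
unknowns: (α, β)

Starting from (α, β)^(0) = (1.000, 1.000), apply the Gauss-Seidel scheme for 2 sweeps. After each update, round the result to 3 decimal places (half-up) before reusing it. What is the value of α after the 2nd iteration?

Iteration 1:
  α = (10 - (-1)·1.000) / (-2) = -5.500
  β = (11 - (3.1)·-5.500) / (6.1) = 4.598
Iteration 2:
  α = (10 - (-1)·4.598) / (-2) = -7.299
  β = (11 - (3.1)·-7.299) / (6.1) = 5.513

-7.299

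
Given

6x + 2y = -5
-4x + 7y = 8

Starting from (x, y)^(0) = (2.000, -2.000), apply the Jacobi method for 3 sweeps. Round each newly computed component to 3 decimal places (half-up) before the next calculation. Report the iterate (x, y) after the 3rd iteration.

Iteration 1:
  x = (-5 - (2)·-2.000) / (6) = -0.167
  y = (8 - (-4)·2.000) / (7) = 2.286
Iteration 2:
  x = (-5 - (2)·2.286) / (6) = -1.595
  y = (8 - (-4)·-0.167) / (7) = 1.047
Iteration 3:
  x = (-5 - (2)·1.047) / (6) = -1.182
  y = (8 - (-4)·-1.595) / (7) = 0.231

(-1.182, 0.231)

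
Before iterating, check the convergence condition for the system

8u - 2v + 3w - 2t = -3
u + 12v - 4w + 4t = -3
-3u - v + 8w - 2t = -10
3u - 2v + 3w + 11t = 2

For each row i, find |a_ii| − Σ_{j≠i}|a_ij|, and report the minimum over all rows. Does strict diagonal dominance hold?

1

row 1: |8| − (2+3+2) = 1
row 2: |12| − (1+4+4) = 3
row 3: |8| − (3+1+2) = 2
row 4: |11| − (3+2+3) = 3
minimum over rows = 1 → strictly diagonally dominant (convergence guaranteed)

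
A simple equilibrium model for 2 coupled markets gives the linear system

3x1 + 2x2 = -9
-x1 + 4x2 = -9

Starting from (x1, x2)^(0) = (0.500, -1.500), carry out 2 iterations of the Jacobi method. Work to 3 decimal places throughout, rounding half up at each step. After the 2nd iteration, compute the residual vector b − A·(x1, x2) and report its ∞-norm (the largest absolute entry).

Iteration 1:
  x1 = (-9 - (2)·-1.500) / (3) = -2.000
  x2 = (-9 - (-1)·0.500) / (4) = -2.125
Iteration 2:
  x1 = (-9 - (2)·-2.125) / (3) = -1.583
  x2 = (-9 - (-1)·-2.000) / (4) = -2.750
Residual b − A·x = (1.249, 0.417); ∞-norm = 1.249

1.249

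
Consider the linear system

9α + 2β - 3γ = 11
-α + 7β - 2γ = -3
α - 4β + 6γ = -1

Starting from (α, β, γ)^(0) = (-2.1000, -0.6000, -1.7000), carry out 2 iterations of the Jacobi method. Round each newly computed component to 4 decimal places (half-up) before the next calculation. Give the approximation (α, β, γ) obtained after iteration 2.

(1.4198, -0.3778, -1.1077)

Iteration 1:
  α = (11 - (2)·-0.6000 - (-3)·-1.7000) / (9) = 0.7889
  β = (-3 - (-1)·-2.1000 - (-2)·-1.7000) / (7) = -1.2143
  γ = (-1 - (1)·-2.1000 - (-4)·-0.6000) / (6) = -0.2167
Iteration 2:
  α = (11 - (2)·-1.2143 - (-3)·-0.2167) / (9) = 1.4198
  β = (-3 - (-1)·0.7889 - (-2)·-0.2167) / (7) = -0.3778
  γ = (-1 - (1)·0.7889 - (-4)·-1.2143) / (6) = -1.1077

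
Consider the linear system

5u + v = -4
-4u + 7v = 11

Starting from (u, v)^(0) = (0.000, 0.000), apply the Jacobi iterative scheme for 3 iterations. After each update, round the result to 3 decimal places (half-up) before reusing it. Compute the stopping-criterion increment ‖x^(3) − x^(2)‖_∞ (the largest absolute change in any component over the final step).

Iteration 1:
  u = (-4 - (1)·0.000) / (5) = -0.800
  v = (11 - (-4)·0.000) / (7) = 1.571
Iteration 2:
  u = (-4 - (1)·1.571) / (5) = -1.114
  v = (11 - (-4)·-0.800) / (7) = 1.114
Iteration 3:
  u = (-4 - (1)·1.114) / (5) = -1.023
  v = (11 - (-4)·-1.114) / (7) = 0.935
Change: (0.091, -0.179) → max |·| = 0.179

0.179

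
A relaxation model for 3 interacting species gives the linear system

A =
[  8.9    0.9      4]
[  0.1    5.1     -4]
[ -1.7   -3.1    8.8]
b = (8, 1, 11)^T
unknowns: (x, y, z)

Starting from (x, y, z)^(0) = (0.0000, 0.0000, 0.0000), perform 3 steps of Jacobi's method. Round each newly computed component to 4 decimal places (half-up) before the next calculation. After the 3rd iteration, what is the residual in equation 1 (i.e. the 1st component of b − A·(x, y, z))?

-1.0887

Iteration 1:
  x = (8 - (0.9)·0.0000 - (4)·0.0000) / (8.9) = 0.8989
  y = (1 - (0.1)·0.0000 - (-4)·0.0000) / (5.1) = 0.1961
  z = (11 - (-1.7)·0.0000 - (-3.1)·0.0000) / (8.8) = 1.2500
Iteration 2:
  x = (8 - (0.9)·0.1961 - (4)·1.2500) / (8.9) = 0.3172
  y = (1 - (0.1)·0.8989 - (-4)·1.2500) / (5.1) = 1.1588
  z = (11 - (-1.7)·0.8989 - (-3.1)·0.1961) / (8.8) = 1.4927
Iteration 3:
  x = (8 - (0.9)·1.1588 - (4)·1.4927) / (8.9) = 0.1108
  y = (1 - (0.1)·0.3172 - (-4)·1.4927) / (5.1) = 1.3606
  z = (11 - (-1.7)·0.3172 - (-3.1)·1.1588) / (8.8) = 1.7195
Residual b − A·x = (-1.0887, 0.9279, 0.2746)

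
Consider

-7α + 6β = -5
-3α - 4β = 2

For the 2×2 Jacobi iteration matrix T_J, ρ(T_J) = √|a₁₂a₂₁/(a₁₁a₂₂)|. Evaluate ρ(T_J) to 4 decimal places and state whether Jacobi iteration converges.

0.8018

a₁₂a₂₁/(a₁₁a₂₂) = (6)·(-3) / ((-7)·(-4)) = -0.642857
ρ = √|-0.642857| = √0.642857 = 0.8018
ρ < 1, so Jacobi converges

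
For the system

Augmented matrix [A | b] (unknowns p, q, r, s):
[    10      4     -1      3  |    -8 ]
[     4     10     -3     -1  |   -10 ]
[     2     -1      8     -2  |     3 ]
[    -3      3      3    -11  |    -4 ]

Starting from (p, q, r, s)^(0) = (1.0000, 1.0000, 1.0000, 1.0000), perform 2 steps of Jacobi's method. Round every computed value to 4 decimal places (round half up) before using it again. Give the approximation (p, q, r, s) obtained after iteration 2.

Iteration 1:
  p = (-8 - (4)·1.0000 - (-1)·1.0000 - (3)·1.0000) / (10) = -1.4000
  q = (-10 - (4)·1.0000 - (-3)·1.0000 - (-1)·1.0000) / (10) = -1.0000
  r = (3 - (2)·1.0000 - (-1)·1.0000 - (-2)·1.0000) / (8) = 0.5000
  s = (-4 - (-3)·1.0000 - (3)·1.0000 - (3)·1.0000) / (-11) = 0.6364
Iteration 2:
  p = (-8 - (4)·-1.0000 - (-1)·0.5000 - (3)·0.6364) / (10) = -0.5409
  q = (-10 - (4)·-1.4000 - (-3)·0.5000 - (-1)·0.6364) / (10) = -0.2264
  r = (3 - (2)·-1.4000 - (-1)·-1.0000 - (-2)·0.6364) / (8) = 0.7591
  s = (-4 - (-3)·-1.4000 - (3)·-1.0000 - (3)·0.5000) / (-11) = 0.6091

(-0.5409, -0.2264, 0.7591, 0.6091)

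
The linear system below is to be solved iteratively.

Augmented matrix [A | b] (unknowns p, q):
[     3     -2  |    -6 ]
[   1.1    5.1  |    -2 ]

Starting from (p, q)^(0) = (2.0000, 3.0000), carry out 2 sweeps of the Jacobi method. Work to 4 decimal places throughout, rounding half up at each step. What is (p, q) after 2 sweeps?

Iteration 1:
  p = (-6 - (-2)·3.0000) / (3) = 0.0000
  q = (-2 - (1.1)·2.0000) / (5.1) = -0.8235
Iteration 2:
  p = (-6 - (-2)·-0.8235) / (3) = -2.5490
  q = (-2 - (1.1)·0.0000) / (5.1) = -0.3922

(-2.5490, -0.3922)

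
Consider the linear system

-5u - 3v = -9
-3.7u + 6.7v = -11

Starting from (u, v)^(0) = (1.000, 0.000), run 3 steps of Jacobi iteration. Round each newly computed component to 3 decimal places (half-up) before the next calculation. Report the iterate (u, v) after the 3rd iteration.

Iteration 1:
  u = (-9 - (-3)·0.000) / (-5) = 1.800
  v = (-11 - (-3.7)·1.000) / (6.7) = -1.090
Iteration 2:
  u = (-9 - (-3)·-1.090) / (-5) = 2.454
  v = (-11 - (-3.7)·1.800) / (6.7) = -0.648
Iteration 3:
  u = (-9 - (-3)·-0.648) / (-5) = 2.189
  v = (-11 - (-3.7)·2.454) / (6.7) = -0.287

(2.189, -0.287)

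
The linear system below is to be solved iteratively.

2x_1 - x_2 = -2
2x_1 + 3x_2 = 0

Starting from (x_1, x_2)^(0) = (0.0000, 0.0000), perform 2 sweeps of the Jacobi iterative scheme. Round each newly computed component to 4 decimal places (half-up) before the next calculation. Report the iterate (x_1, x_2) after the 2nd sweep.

(-1.0000, 0.6667)

Iteration 1:
  x_1 = (-2 - (-1)·0.0000) / (2) = -1.0000
  x_2 = (0 - (2)·0.0000) / (3) = 0.0000
Iteration 2:
  x_1 = (-2 - (-1)·0.0000) / (2) = -1.0000
  x_2 = (0 - (2)·-1.0000) / (3) = 0.6667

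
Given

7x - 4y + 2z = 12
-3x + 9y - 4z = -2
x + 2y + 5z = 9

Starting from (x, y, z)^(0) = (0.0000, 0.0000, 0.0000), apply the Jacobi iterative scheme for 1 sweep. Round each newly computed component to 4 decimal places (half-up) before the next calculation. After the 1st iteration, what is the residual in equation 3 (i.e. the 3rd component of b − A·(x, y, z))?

Iteration 1:
  x = (12 - (-4)·0.0000 - (2)·0.0000) / (7) = 1.7143
  y = (-2 - (-3)·0.0000 - (-4)·0.0000) / (9) = -0.2222
  z = (9 - (1)·0.0000 - (2)·0.0000) / (5) = 1.8000
Residual b − A·x = (-4.4889, 12.3427, -1.2699)

-1.2699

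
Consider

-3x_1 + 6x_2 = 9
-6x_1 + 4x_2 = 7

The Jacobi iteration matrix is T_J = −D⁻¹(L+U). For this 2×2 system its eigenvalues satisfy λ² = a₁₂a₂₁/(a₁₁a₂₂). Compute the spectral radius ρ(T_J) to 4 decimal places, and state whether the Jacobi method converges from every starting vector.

1.7321

a₁₂a₂₁/(a₁₁a₂₂) = (6)·(-6) / ((-3)·(4)) = 3.000000
ρ = √|3.000000| = √3.000000 = 1.7321
ρ > 1, so Jacobi diverges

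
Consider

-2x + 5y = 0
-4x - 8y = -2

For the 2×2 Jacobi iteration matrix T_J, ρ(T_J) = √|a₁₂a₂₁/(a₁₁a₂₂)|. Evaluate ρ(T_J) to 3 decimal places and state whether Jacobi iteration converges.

a₁₂a₂₁/(a₁₁a₂₂) = (5)·(-4) / ((-2)·(-8)) = -1.250000
ρ = √|-1.250000| = √1.250000 = 1.118
ρ > 1, so Jacobi diverges

1.118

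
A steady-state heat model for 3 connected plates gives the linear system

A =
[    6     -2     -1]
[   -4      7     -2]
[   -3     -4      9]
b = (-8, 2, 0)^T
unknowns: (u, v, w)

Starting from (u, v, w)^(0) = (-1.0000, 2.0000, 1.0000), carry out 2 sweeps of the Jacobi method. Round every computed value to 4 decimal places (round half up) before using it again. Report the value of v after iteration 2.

0.1587

Iteration 1:
  u = (-8 - (-2)·2.0000 - (-1)·1.0000) / (6) = -0.5000
  v = (2 - (-4)·-1.0000 - (-2)·1.0000) / (7) = 0.0000
  w = (0 - (-3)·-1.0000 - (-4)·2.0000) / (9) = 0.5556
Iteration 2:
  u = (-8 - (-2)·0.0000 - (-1)·0.5556) / (6) = -1.2407
  v = (2 - (-4)·-0.5000 - (-2)·0.5556) / (7) = 0.1587
  w = (0 - (-3)·-0.5000 - (-4)·0.0000) / (9) = -0.1667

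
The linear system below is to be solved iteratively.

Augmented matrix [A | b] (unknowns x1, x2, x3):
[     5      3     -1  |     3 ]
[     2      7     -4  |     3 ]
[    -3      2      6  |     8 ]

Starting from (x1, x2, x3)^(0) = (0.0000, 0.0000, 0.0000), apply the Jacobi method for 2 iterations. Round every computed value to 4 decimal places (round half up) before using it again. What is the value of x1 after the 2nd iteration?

0.6095

Iteration 1:
  x1 = (3 - (3)·0.0000 - (-1)·0.0000) / (5) = 0.6000
  x2 = (3 - (2)·0.0000 - (-4)·0.0000) / (7) = 0.4286
  x3 = (8 - (-3)·0.0000 - (2)·0.0000) / (6) = 1.3333
Iteration 2:
  x1 = (3 - (3)·0.4286 - (-1)·1.3333) / (5) = 0.6095
  x2 = (3 - (2)·0.6000 - (-4)·1.3333) / (7) = 1.0190
  x3 = (8 - (-3)·0.6000 - (2)·0.4286) / (6) = 1.4905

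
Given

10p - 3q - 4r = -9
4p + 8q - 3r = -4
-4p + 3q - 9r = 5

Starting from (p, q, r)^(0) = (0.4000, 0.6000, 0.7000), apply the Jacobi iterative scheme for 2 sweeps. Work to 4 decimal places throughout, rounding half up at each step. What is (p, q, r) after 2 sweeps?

(-1.2446, -0.4800, -0.5058)

Iteration 1:
  p = (-9 - (-3)·0.6000 - (-4)·0.7000) / (10) = -0.4400
  q = (-4 - (4)·0.4000 - (-3)·0.7000) / (8) = -0.4375
  r = (5 - (-4)·0.4000 - (3)·0.6000) / (-9) = -0.5333
Iteration 2:
  p = (-9 - (-3)·-0.4375 - (-4)·-0.5333) / (10) = -1.2446
  q = (-4 - (4)·-0.4400 - (-3)·-0.5333) / (8) = -0.4800
  r = (5 - (-4)·-0.4400 - (3)·-0.4375) / (-9) = -0.5058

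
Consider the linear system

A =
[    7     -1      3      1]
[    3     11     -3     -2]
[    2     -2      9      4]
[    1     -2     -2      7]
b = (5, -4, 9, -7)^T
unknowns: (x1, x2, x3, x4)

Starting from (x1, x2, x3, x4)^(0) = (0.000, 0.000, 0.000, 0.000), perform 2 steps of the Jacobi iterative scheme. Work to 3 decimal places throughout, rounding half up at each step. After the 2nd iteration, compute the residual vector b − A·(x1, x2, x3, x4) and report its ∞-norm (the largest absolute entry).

1.781

Iteration 1:
  x1 = (5 - (-1)·0.000 - (3)·0.000 - (1)·0.000) / (7) = 0.714
  x2 = (-4 - (3)·0.000 - (-3)·0.000 - (-2)·0.000) / (11) = -0.364
  x3 = (9 - (2)·0.000 - (-2)·0.000 - (4)·0.000) / (9) = 1.000
  x4 = (-7 - (1)·0.000 - (-2)·0.000 - (-2)·0.000) / (7) = -1.000
Iteration 2:
  x1 = (5 - (-1)·-0.364 - (3)·1.000 - (1)·-1.000) / (7) = 0.377
  x2 = (-4 - (3)·0.714 - (-3)·1.000 - (-2)·-1.000) / (11) = -0.467
  x3 = (9 - (2)·0.714 - (-2)·-0.364 - (4)·-1.000) / (9) = 1.205
  x4 = (-7 - (1)·0.714 - (-2)·-0.364 - (-2)·1.000) / (7) = -0.920
Residual b − A·x = (-0.801, 1.781, 0.147, 0.539); ∞-norm = 1.781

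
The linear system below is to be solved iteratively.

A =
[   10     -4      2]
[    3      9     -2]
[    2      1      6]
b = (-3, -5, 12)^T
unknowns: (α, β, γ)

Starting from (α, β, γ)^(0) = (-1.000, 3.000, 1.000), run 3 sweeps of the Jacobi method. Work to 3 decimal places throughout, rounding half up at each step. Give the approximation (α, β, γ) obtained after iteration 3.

Iteration 1:
  α = (-3 - (-4)·3.000 - (2)·1.000) / (10) = 0.700
  β = (-5 - (3)·-1.000 - (-2)·1.000) / (9) = 0.000
  γ = (12 - (2)·-1.000 - (1)·3.000) / (6) = 1.833
Iteration 2:
  α = (-3 - (-4)·0.000 - (2)·1.833) / (10) = -0.667
  β = (-5 - (3)·0.700 - (-2)·1.833) / (9) = -0.382
  γ = (12 - (2)·0.700 - (1)·0.000) / (6) = 1.767
Iteration 3:
  α = (-3 - (-4)·-0.382 - (2)·1.767) / (10) = -0.806
  β = (-5 - (3)·-0.667 - (-2)·1.767) / (9) = 0.059
  γ = (12 - (2)·-0.667 - (1)·-0.382) / (6) = 2.286

(-0.806, 0.059, 2.286)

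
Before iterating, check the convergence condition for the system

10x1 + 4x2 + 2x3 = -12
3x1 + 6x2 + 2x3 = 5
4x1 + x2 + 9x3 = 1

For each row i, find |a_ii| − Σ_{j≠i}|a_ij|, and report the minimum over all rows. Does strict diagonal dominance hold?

1

row 1: |10| − (4+2) = 4
row 2: |6| − (3+2) = 1
row 3: |9| − (4+1) = 4
minimum over rows = 1 → strictly diagonally dominant (convergence guaranteed)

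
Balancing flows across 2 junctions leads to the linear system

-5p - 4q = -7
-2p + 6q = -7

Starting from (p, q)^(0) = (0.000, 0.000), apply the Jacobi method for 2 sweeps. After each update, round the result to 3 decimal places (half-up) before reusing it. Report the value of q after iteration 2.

-0.700

Iteration 1:
  p = (-7 - (-4)·0.000) / (-5) = 1.400
  q = (-7 - (-2)·0.000) / (6) = -1.167
Iteration 2:
  p = (-7 - (-4)·-1.167) / (-5) = 2.334
  q = (-7 - (-2)·1.400) / (6) = -0.700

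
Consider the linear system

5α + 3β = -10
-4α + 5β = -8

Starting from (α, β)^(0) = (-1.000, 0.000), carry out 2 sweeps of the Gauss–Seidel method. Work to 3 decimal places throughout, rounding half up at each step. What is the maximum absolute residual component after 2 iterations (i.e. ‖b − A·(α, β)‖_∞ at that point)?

4.608

Iteration 1:
  α = (-10 - (3)·0.000) / (5) = -2.000
  β = (-8 - (-4)·-2.000) / (5) = -3.200
Iteration 2:
  α = (-10 - (3)·-3.200) / (5) = -0.080
  β = (-8 - (-4)·-0.080) / (5) = -1.664
Residual b − A·x = (-4.608, 0.000); ∞-norm = 4.608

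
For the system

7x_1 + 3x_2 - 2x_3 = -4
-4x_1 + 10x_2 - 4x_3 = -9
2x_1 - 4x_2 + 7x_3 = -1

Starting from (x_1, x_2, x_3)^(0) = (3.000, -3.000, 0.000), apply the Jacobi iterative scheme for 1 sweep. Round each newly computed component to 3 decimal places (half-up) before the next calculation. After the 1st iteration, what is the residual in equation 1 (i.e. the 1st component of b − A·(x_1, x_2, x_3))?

-15.326

Iteration 1:
  x_1 = (-4 - (3)·-3.000 - (-2)·0.000) / (7) = 0.714
  x_2 = (-9 - (-4)·3.000 - (-4)·0.000) / (10) = 0.300
  x_3 = (-1 - (2)·3.000 - (-4)·-3.000) / (7) = -2.714
Residual b − A·x = (-15.326, -20.000, 17.770)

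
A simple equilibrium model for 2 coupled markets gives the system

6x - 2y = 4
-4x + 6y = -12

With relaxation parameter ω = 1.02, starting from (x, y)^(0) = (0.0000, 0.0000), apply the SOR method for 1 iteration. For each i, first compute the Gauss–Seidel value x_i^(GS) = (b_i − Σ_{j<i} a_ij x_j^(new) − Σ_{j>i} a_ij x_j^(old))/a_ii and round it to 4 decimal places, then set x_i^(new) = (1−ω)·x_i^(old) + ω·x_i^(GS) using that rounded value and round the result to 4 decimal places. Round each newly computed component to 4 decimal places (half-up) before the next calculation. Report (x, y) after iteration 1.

Iteration 1:
  x: GS value = (4 - (-2)·0.0000) / (6) = 0.6667;  x ← (1−ω)·0.0000 + ω·0.6667 = 0.6800
  y: GS value = (-12 - (-4)·0.6800) / (6) = -1.5467;  y ← (1−ω)·0.0000 + ω·-1.5467 = -1.5776

(0.6800, -1.5776)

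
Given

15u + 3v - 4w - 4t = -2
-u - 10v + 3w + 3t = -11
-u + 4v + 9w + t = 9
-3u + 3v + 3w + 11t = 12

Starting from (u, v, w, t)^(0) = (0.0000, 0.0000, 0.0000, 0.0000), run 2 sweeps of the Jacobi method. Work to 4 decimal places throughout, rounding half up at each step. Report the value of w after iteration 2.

0.3751

Iteration 1:
  u = (-2 - (3)·0.0000 - (-4)·0.0000 - (-4)·0.0000) / (15) = -0.1333
  v = (-11 - (-1)·0.0000 - (3)·0.0000 - (3)·0.0000) / (-10) = 1.1000
  w = (9 - (-1)·0.0000 - (4)·0.0000 - (1)·0.0000) / (9) = 1.0000
  t = (12 - (-3)·0.0000 - (3)·0.0000 - (3)·0.0000) / (11) = 1.0909
Iteration 2:
  u = (-2 - (3)·1.1000 - (-4)·1.0000 - (-4)·1.0909) / (15) = 0.2042
  v = (-11 - (-1)·-0.1333 - (3)·1.0000 - (3)·1.0909) / (-10) = 1.7406
  w = (9 - (-1)·-0.1333 - (4)·1.1000 - (1)·1.0909) / (9) = 0.3751
  t = (12 - (-3)·-0.1333 - (3)·1.1000 - (3)·1.0000) / (11) = 0.4818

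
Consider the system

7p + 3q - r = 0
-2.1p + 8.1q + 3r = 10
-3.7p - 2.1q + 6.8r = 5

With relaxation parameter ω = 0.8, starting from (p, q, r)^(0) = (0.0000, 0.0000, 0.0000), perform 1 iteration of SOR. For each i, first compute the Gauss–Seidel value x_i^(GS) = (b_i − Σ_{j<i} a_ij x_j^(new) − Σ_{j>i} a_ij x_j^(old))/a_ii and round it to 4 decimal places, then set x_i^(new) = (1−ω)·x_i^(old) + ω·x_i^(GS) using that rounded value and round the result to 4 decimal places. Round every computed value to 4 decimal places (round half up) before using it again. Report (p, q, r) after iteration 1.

Iteration 1:
  p: GS value = (0 - (3)·0.0000 - (-1)·0.0000) / (7) = 0.0000;  p ← (1−ω)·0.0000 + ω·0.0000 = 0.0000
  q: GS value = (10 - (-2.1)·0.0000 - (3)·0.0000) / (8.1) = 1.2346;  q ← (1−ω)·0.0000 + ω·1.2346 = 0.9877
  r: GS value = (5 - (-3.7)·0.0000 - (-2.1)·0.9877) / (6.8) = 1.0403;  r ← (1−ω)·0.0000 + ω·1.0403 = 0.8322

(0.0000, 0.9877, 0.8322)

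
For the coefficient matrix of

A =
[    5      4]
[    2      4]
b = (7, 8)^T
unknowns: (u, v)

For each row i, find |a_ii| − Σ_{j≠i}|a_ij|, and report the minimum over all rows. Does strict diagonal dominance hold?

1

row 1: |5| − (4) = 1
row 2: |4| − (2) = 2
minimum over rows = 1 → strictly diagonally dominant (convergence guaranteed)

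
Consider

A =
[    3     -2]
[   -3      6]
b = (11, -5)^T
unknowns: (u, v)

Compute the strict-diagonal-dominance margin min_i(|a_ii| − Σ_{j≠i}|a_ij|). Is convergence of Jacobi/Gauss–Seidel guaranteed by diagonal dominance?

1

row 1: |3| − (2) = 1
row 2: |6| − (3) = 3
minimum over rows = 1 → strictly diagonally dominant (convergence guaranteed)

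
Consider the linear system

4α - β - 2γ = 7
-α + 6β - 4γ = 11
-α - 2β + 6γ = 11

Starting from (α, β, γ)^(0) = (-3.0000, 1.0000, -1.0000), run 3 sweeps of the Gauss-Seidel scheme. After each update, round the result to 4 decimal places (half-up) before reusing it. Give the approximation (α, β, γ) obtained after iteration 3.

Iteration 1:
  α = (7 - (-1)·1.0000 - (-2)·-1.0000) / (4) = 1.5000
  β = (11 - (-1)·1.5000 - (-4)·-1.0000) / (6) = 1.4167
  γ = (11 - (-1)·1.5000 - (-2)·1.4167) / (6) = 2.5556
Iteration 2:
  α = (7 - (-1)·1.4167 - (-2)·2.5556) / (4) = 3.3820
  β = (11 - (-1)·3.3820 - (-4)·2.5556) / (6) = 4.1007
  γ = (11 - (-1)·3.3820 - (-2)·4.1007) / (6) = 3.7639
Iteration 3:
  α = (7 - (-1)·4.1007 - (-2)·3.7639) / (4) = 4.6571
  β = (11 - (-1)·4.6571 - (-4)·3.7639) / (6) = 5.1188
  γ = (11 - (-1)·4.6571 - (-2)·5.1188) / (6) = 4.3158

(4.6571, 5.1188, 4.3158)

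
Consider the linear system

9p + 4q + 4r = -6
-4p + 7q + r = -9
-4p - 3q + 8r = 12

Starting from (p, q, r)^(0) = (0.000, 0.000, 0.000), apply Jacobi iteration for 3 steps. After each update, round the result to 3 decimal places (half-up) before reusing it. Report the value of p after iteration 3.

-0.135

Iteration 1:
  p = (-6 - (4)·0.000 - (4)·0.000) / (9) = -0.667
  q = (-9 - (-4)·0.000 - (1)·0.000) / (7) = -1.286
  r = (12 - (-4)·0.000 - (-3)·0.000) / (8) = 1.500
Iteration 2:
  p = (-6 - (4)·-1.286 - (4)·1.500) / (9) = -0.762
  q = (-9 - (-4)·-0.667 - (1)·1.500) / (7) = -1.881
  r = (12 - (-4)·-0.667 - (-3)·-1.286) / (8) = 0.684
Iteration 3:
  p = (-6 - (4)·-1.881 - (4)·0.684) / (9) = -0.135
  q = (-9 - (-4)·-0.762 - (1)·0.684) / (7) = -1.819
  r = (12 - (-4)·-0.762 - (-3)·-1.881) / (8) = 0.414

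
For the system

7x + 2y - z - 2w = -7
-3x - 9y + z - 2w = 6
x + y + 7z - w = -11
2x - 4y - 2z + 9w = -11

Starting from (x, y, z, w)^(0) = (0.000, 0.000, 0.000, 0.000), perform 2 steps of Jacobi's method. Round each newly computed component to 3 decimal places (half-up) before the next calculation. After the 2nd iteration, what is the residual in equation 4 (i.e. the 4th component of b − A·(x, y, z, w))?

2.620

Iteration 1:
  x = (-7 - (2)·0.000 - (-1)·0.000 - (-2)·0.000) / (7) = -1.000
  y = (6 - (-3)·0.000 - (1)·0.000 - (-2)·0.000) / (-9) = -0.667
  z = (-11 - (1)·0.000 - (1)·0.000 - (-1)·0.000) / (7) = -1.571
  w = (-11 - (2)·0.000 - (-4)·0.000 - (-2)·0.000) / (9) = -1.222
Iteration 2:
  x = (-7 - (2)·-0.667 - (-1)·-1.571 - (-2)·-1.222) / (7) = -1.383
  y = (6 - (-3)·-1.000 - (1)·-1.571 - (-2)·-1.222) / (-9) = -0.236
  z = (-11 - (1)·-1.000 - (1)·-0.667 - (-1)·-1.222) / (7) = -1.508
  w = (-11 - (2)·-1.000 - (-4)·-0.667 - (-2)·-1.571) / (9) = -1.646
Residual b − A·x = (-1.647, -2.057, -0.471, 2.620)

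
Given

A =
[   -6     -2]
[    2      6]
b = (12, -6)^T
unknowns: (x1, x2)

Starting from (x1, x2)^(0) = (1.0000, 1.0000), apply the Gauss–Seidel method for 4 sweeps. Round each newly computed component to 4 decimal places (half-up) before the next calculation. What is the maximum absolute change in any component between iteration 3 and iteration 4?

0.0051

Iteration 1:
  x1 = (12 - (-2)·1.0000) / (-6) = -2.3333
  x2 = (-6 - (2)·-2.3333) / (6) = -0.2222
Iteration 2:
  x1 = (12 - (-2)·-0.2222) / (-6) = -1.9259
  x2 = (-6 - (2)·-1.9259) / (6) = -0.3580
Iteration 3:
  x1 = (12 - (-2)·-0.3580) / (-6) = -1.8807
  x2 = (-6 - (2)·-1.8807) / (6) = -0.3731
Iteration 4:
  x1 = (12 - (-2)·-0.3731) / (-6) = -1.8756
  x2 = (-6 - (2)·-1.8756) / (6) = -0.3748
Change: (0.0051, -0.0017) → max |·| = 0.0051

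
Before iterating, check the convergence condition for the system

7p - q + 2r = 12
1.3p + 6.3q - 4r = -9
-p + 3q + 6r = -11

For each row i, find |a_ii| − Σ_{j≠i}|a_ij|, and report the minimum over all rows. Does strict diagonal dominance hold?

row 1: |7| − (1+2) = 4
row 2: |6.3| − (1.3+4) = 1
row 3: |6| − (1+3) = 2
minimum over rows = 1 → strictly diagonally dominant (convergence guaranteed)

1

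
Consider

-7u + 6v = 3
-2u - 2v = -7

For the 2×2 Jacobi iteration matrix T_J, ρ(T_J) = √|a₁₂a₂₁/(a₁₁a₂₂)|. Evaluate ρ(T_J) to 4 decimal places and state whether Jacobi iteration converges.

0.9258

a₁₂a₂₁/(a₁₁a₂₂) = (6)·(-2) / ((-7)·(-2)) = -0.857143
ρ = √|-0.857143| = √0.857143 = 0.9258
ρ < 1, so Jacobi converges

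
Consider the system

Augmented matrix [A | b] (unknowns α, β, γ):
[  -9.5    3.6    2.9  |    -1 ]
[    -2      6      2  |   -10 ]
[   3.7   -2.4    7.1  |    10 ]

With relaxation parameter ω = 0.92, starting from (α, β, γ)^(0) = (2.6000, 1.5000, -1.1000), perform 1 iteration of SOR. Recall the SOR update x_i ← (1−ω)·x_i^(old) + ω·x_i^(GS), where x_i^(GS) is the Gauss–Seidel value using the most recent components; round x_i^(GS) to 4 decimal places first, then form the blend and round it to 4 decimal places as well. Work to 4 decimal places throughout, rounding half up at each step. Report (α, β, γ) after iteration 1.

(0.5189, -0.9168, 0.6739)

Iteration 1:
  α: GS value = (-1 - (3.6)·1.5000 - (2.9)·-1.1000) / (-9.5) = 0.3379;  α ← (1−ω)·2.6000 + ω·0.3379 = 0.5189
  β: GS value = (-10 - (-2)·0.5189 - (2)·-1.1000) / (6) = -1.1270;  β ← (1−ω)·1.5000 + ω·-1.1270 = -0.9168
  γ: GS value = (10 - (3.7)·0.5189 - (-2.4)·-0.9168) / (7.1) = 0.8281;  γ ← (1−ω)·-1.1000 + ω·0.8281 = 0.6739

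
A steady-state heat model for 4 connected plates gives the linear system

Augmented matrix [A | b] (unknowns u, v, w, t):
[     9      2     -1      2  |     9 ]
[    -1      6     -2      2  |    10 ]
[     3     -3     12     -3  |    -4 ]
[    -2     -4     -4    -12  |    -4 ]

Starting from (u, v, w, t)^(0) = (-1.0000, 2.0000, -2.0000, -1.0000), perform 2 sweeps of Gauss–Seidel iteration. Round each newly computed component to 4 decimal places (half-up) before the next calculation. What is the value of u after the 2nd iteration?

Iteration 1:
  u = (9 - (2)·2.0000 - (-1)·-2.0000 - (2)·-1.0000) / (9) = 0.5556
  v = (10 - (-1)·0.5556 - (-2)·-2.0000 - (2)·-1.0000) / (6) = 1.4259
  w = (-4 - (3)·0.5556 - (-3)·1.4259 - (-3)·-1.0000) / (12) = -0.3658
  t = (-4 - (-2)·0.5556 - (-4)·1.4259 - (-4)·-0.3658) / (-12) = -0.1126
Iteration 2:
  u = (9 - (2)·1.4259 - (-1)·-0.3658 - (2)·-0.1126) / (9) = 0.6675
  v = (10 - (-1)·0.6675 - (-2)·-0.3658 - (2)·-0.1126) / (6) = 1.6935
  w = (-4 - (3)·0.6675 - (-3)·1.6935 - (-3)·-0.1126) / (12) = -0.1050
  t = (-4 - (-2)·0.6675 - (-4)·1.6935 - (-4)·-0.1050) / (-12) = -0.3074

0.6675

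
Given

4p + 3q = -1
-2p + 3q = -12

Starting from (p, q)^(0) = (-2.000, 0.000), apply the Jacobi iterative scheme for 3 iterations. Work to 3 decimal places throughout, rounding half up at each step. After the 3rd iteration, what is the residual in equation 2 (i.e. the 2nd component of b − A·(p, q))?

-1.750

Iteration 1:
  p = (-1 - (3)·0.000) / (4) = -0.250
  q = (-12 - (-2)·-2.000) / (3) = -5.333
Iteration 2:
  p = (-1 - (3)·-5.333) / (4) = 3.750
  q = (-12 - (-2)·-0.250) / (3) = -4.167
Iteration 3:
  p = (-1 - (3)·-4.167) / (4) = 2.875
  q = (-12 - (-2)·3.750) / (3) = -1.500
Residual b − A·x = (-8.000, -1.750)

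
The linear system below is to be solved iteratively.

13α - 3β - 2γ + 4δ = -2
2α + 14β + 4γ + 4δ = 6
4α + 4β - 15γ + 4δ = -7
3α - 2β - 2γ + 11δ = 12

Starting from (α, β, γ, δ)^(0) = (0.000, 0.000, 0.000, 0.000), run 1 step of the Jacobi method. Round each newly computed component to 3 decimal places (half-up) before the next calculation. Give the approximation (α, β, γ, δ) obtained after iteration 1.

Iteration 1:
  α = (-2 - (-3)·0.000 - (-2)·0.000 - (4)·0.000) / (13) = -0.154
  β = (6 - (2)·0.000 - (4)·0.000 - (4)·0.000) / (14) = 0.429
  γ = (-7 - (4)·0.000 - (4)·0.000 - (4)·0.000) / (-15) = 0.467
  δ = (12 - (3)·0.000 - (-2)·0.000 - (-2)·0.000) / (11) = 1.091

(-0.154, 0.429, 0.467, 1.091)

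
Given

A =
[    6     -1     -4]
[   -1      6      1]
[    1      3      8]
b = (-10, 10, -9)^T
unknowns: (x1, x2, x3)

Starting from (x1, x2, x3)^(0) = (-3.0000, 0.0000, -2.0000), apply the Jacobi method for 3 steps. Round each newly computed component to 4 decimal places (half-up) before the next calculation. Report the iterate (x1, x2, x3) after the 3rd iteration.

Iteration 1:
  x1 = (-10 - (-1)·0.0000 - (-4)·-2.0000) / (6) = -3.0000
  x2 = (10 - (-1)·-3.0000 - (1)·-2.0000) / (6) = 1.5000
  x3 = (-9 - (1)·-3.0000 - (3)·0.0000) / (8) = -0.7500
Iteration 2:
  x1 = (-10 - (-1)·1.5000 - (-4)·-0.7500) / (6) = -1.9167
  x2 = (10 - (-1)·-3.0000 - (1)·-0.7500) / (6) = 1.2917
  x3 = (-9 - (1)·-3.0000 - (3)·1.5000) / (8) = -1.3125
Iteration 3:
  x1 = (-10 - (-1)·1.2917 - (-4)·-1.3125) / (6) = -2.3264
  x2 = (10 - (-1)·-1.9167 - (1)·-1.3125) / (6) = 1.5660
  x3 = (-9 - (1)·-1.9167 - (3)·1.2917) / (8) = -1.3698

(-2.3264, 1.5660, -1.3698)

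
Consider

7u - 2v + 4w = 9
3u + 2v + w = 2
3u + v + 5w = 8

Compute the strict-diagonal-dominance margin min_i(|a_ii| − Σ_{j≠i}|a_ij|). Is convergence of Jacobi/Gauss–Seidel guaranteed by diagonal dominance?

row 1: |7| − (2+4) = 1
row 2: |2| − (3+1) = -2
row 3: |5| − (3+1) = 1
minimum over rows = -2 → not strictly diagonally dominant

-2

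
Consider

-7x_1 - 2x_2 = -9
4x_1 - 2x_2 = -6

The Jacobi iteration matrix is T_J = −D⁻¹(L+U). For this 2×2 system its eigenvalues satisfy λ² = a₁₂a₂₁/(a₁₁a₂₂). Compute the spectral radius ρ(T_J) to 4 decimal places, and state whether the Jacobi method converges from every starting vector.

0.7559

a₁₂a₂₁/(a₁₁a₂₂) = (-2)·(4) / ((-7)·(-2)) = -0.571429
ρ = √|-0.571429| = √0.571429 = 0.7559
ρ < 1, so Jacobi converges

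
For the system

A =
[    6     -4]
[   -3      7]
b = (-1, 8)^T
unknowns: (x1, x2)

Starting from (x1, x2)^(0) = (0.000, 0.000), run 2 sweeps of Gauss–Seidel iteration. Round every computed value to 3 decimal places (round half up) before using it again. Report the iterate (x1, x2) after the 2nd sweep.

Iteration 1:
  x1 = (-1 - (-4)·0.000) / (6) = -0.167
  x2 = (8 - (-3)·-0.167) / (7) = 1.071
Iteration 2:
  x1 = (-1 - (-4)·1.071) / (6) = 0.547
  x2 = (8 - (-3)·0.547) / (7) = 1.377

(0.547, 1.377)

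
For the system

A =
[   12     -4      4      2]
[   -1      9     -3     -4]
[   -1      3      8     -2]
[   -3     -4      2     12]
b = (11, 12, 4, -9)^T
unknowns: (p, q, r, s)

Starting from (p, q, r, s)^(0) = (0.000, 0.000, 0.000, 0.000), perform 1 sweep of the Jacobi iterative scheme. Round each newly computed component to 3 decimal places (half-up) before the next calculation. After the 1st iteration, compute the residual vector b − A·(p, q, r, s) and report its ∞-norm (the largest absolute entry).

7.083

Iteration 1:
  p = (11 - (-4)·0.000 - (4)·0.000 - (2)·0.000) / (12) = 0.917
  q = (12 - (-1)·0.000 - (-3)·0.000 - (-4)·0.000) / (9) = 1.333
  r = (4 - (-1)·0.000 - (3)·0.000 - (-2)·0.000) / (8) = 0.500
  s = (-9 - (-3)·0.000 - (-4)·0.000 - (2)·0.000) / (12) = -0.750
Residual b − A·x = (4.828, -0.580, -4.582, 7.083); ∞-norm = 7.083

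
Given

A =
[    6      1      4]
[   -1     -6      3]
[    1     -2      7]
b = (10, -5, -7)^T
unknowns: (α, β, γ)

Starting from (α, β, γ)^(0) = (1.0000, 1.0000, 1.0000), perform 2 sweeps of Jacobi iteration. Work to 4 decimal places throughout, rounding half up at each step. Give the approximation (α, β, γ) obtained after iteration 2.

(2.0436, 0.2659, -0.7857)

Iteration 1:
  α = (10 - (1)·1.0000 - (4)·1.0000) / (6) = 0.8333
  β = (-5 - (-1)·1.0000 - (3)·1.0000) / (-6) = 1.1667
  γ = (-7 - (1)·1.0000 - (-2)·1.0000) / (7) = -0.8571
Iteration 2:
  α = (10 - (1)·1.1667 - (4)·-0.8571) / (6) = 2.0436
  β = (-5 - (-1)·0.8333 - (3)·-0.8571) / (-6) = 0.2659
  γ = (-7 - (1)·0.8333 - (-2)·1.1667) / (7) = -0.7857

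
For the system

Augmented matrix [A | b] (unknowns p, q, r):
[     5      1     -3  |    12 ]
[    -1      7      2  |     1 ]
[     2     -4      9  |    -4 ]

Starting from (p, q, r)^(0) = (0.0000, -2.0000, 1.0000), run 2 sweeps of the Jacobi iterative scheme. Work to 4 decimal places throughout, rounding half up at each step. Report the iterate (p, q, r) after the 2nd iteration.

(1.6286, 1.0095, -1.2635)

Iteration 1:
  p = (12 - (1)·-2.0000 - (-3)·1.0000) / (5) = 3.4000
  q = (1 - (-1)·0.0000 - (2)·1.0000) / (7) = -0.1429
  r = (-4 - (2)·0.0000 - (-4)·-2.0000) / (9) = -1.3333
Iteration 2:
  p = (12 - (1)·-0.1429 - (-3)·-1.3333) / (5) = 1.6286
  q = (1 - (-1)·3.4000 - (2)·-1.3333) / (7) = 1.0095
  r = (-4 - (2)·3.4000 - (-4)·-0.1429) / (9) = -1.2635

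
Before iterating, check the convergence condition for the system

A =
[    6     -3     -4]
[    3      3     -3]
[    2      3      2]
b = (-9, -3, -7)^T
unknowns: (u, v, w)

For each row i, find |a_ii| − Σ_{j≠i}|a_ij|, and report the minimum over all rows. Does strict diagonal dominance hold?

row 1: |6| − (3+4) = -1
row 2: |3| − (3+3) = -3
row 3: |2| − (2+3) = -3
minimum over rows = -3 → not strictly diagonally dominant

-3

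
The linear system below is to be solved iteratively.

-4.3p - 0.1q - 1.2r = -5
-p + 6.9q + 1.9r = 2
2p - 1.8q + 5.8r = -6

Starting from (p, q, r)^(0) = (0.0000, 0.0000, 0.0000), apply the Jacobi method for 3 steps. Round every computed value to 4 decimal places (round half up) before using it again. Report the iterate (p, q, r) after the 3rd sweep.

(1.5210, 0.8697, -1.3020)

Iteration 1:
  p = (-5 - (-0.1)·0.0000 - (-1.2)·0.0000) / (-4.3) = 1.1628
  q = (2 - (-1)·0.0000 - (1.9)·0.0000) / (6.9) = 0.2899
  r = (-6 - (2)·0.0000 - (-1.8)·0.0000) / (5.8) = -1.0345
Iteration 2:
  p = (-5 - (-0.1)·0.2899 - (-1.2)·-1.0345) / (-4.3) = 1.4447
  q = (2 - (-1)·1.1628 - (1.9)·-1.0345) / (6.9) = 0.7432
  r = (-6 - (2)·1.1628 - (-1.8)·0.2899) / (5.8) = -1.3455
Iteration 3:
  p = (-5 - (-0.1)·0.7432 - (-1.2)·-1.3455) / (-4.3) = 1.5210
  q = (2 - (-1)·1.4447 - (1.9)·-1.3455) / (6.9) = 0.8697
  r = (-6 - (2)·1.4447 - (-1.8)·0.7432) / (5.8) = -1.3020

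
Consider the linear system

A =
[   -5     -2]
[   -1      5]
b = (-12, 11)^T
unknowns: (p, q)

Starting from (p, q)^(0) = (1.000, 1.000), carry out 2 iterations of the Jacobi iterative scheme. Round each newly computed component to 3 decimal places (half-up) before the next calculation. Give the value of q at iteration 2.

2.600

Iteration 1:
  p = (-12 - (-2)·1.000) / (-5) = 2.000
  q = (11 - (-1)·1.000) / (5) = 2.400
Iteration 2:
  p = (-12 - (-2)·2.400) / (-5) = 1.440
  q = (11 - (-1)·2.000) / (5) = 2.600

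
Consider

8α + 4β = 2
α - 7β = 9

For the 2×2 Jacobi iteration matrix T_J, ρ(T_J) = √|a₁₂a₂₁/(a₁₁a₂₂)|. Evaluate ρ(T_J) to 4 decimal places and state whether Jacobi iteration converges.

0.2673

a₁₂a₂₁/(a₁₁a₂₂) = (4)·(1) / ((8)·(-7)) = -0.071429
ρ = √|-0.071429| = √0.071429 = 0.2673
ρ < 1, so Jacobi converges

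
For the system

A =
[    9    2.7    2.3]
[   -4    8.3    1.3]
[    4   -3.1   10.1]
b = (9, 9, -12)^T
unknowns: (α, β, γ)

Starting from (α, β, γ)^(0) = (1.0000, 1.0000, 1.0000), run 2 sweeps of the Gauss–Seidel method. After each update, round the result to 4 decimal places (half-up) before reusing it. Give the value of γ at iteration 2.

-1.0340

Iteration 1:
  α = (9 - (2.7)·1.0000 - (2.3)·1.0000) / (9) = 0.4444
  β = (9 - (-4)·0.4444 - (1.3)·1.0000) / (8.3) = 1.1419
  γ = (-12 - (4)·0.4444 - (-3.1)·1.1419) / (10.1) = -1.0136
Iteration 2:
  α = (9 - (2.7)·1.1419 - (2.3)·-1.0136) / (9) = 0.9165
  β = (9 - (-4)·0.9165 - (1.3)·-1.0136) / (8.3) = 1.6848
  γ = (-12 - (4)·0.9165 - (-3.1)·1.6848) / (10.1) = -1.0340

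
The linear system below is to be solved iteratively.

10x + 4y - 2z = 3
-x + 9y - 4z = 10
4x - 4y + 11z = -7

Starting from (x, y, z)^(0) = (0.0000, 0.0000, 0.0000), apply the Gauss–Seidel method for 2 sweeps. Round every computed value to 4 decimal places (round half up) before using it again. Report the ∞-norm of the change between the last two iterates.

Iteration 1:
  x = (3 - (4)·0.0000 - (-2)·0.0000) / (10) = 0.3000
  y = (10 - (-1)·0.3000 - (-4)·0.0000) / (9) = 1.1444
  z = (-7 - (4)·0.3000 - (-4)·1.1444) / (11) = -0.3293
Iteration 2:
  x = (3 - (4)·1.1444 - (-2)·-0.3293) / (10) = -0.2236
  y = (10 - (-1)·-0.2236 - (-4)·-0.3293) / (9) = 0.9399
  z = (-7 - (4)·-0.2236 - (-4)·0.9399) / (11) = -0.2133
Change: (-0.5236, -0.2045, 0.1160) → max |·| = 0.5236

0.5236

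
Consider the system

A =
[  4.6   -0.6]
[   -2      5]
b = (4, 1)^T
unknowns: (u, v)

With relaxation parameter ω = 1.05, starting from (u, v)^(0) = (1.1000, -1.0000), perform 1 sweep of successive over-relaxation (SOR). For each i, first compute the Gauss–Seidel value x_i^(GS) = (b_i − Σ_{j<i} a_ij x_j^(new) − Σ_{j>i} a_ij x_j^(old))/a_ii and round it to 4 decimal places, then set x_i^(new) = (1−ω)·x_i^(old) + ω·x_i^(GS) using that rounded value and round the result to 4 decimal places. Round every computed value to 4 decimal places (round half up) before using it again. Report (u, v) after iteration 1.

(0.7211, 0.5628)

Iteration 1:
  u: GS value = (4 - (-0.6)·-1.0000) / (4.6) = 0.7391;  u ← (1−ω)·1.1000 + ω·0.7391 = 0.7211
  v: GS value = (1 - (-2)·0.7211) / (5) = 0.4884;  v ← (1−ω)·-1.0000 + ω·0.4884 = 0.5628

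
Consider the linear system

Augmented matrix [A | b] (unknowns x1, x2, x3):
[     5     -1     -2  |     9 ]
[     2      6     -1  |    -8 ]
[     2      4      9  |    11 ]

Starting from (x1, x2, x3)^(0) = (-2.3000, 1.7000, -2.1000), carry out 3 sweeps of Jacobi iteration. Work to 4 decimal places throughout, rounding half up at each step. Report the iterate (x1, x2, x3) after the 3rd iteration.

(2.0156, -1.7791, 1.4888)

Iteration 1:
  x1 = (9 - (-1)·1.7000 - (-2)·-2.1000) / (5) = 1.3000
  x2 = (-8 - (2)·-2.3000 - (-1)·-2.1000) / (6) = -0.9167
  x3 = (11 - (2)·-2.3000 - (4)·1.7000) / (9) = 0.9778
Iteration 2:
  x1 = (9 - (-1)·-0.9167 - (-2)·0.9778) / (5) = 2.0078
  x2 = (-8 - (2)·1.3000 - (-1)·0.9778) / (6) = -1.6037
  x3 = (11 - (2)·1.3000 - (4)·-0.9167) / (9) = 1.3408
Iteration 3:
  x1 = (9 - (-1)·-1.6037 - (-2)·1.3408) / (5) = 2.0156
  x2 = (-8 - (2)·2.0078 - (-1)·1.3408) / (6) = -1.7791
  x3 = (11 - (2)·2.0078 - (4)·-1.6037) / (9) = 1.4888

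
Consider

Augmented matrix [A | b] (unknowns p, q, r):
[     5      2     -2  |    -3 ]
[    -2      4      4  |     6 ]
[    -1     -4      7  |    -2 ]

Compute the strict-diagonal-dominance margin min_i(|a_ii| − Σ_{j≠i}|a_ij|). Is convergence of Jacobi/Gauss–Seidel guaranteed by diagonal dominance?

-2

row 1: |5| − (2+2) = 1
row 2: |4| − (2+4) = -2
row 3: |7| − (1+4) = 2
minimum over rows = -2 → not strictly diagonally dominant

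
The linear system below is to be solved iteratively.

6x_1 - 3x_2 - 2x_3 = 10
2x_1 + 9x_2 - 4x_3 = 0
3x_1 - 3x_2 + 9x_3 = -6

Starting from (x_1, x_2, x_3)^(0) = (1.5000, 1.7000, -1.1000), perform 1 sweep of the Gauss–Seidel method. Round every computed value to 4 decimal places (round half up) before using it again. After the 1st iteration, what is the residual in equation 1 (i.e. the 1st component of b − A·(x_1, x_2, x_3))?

-9.2113

Iteration 1:
  x_1 = (10 - (-3)·1.7000 - (-2)·-1.1000) / (6) = 2.1500
  x_2 = (0 - (2)·2.1500 - (-4)·-1.1000) / (9) = -0.9667
  x_3 = (-6 - (3)·2.1500 - (-3)·-0.9667) / (9) = -1.7056
Residual b − A·x = (-9.2113, -2.4221, 0.0003)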